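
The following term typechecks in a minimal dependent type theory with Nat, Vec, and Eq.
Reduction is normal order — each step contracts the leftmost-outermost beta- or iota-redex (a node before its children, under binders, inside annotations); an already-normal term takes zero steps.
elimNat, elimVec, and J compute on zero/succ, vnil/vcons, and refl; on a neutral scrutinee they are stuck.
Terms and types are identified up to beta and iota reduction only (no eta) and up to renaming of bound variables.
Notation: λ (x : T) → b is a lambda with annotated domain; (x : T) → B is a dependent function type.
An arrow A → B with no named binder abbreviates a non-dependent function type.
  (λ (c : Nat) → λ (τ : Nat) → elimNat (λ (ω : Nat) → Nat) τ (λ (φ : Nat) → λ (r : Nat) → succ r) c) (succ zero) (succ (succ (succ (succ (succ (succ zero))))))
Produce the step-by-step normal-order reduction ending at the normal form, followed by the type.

normal-order reduction sequence:
  (λ (c : Nat) → λ (τ : Nat) → elimNat (λ (ω : Nat) → Nat) τ (λ (φ : Nat) → λ (r : Nat) → succ r) c) (succ zero) (succ (succ (succ (succ (succ (succ zero))))))
  ~> (λ (c : Nat) → elimNat (λ (τ : Nat) → Nat) c (λ (ω : Nat) → λ (φ : Nat) → succ φ) (succ zero)) (succ (succ (succ (succ (succ (succ zero))))))
  ~> elimNat (λ (c : Nat) → Nat) (succ (succ (succ (succ (succ (succ zero)))))) (λ (τ : Nat) → λ (ω : Nat) → succ ω) (succ zero)
  ~> (λ (c : Nat) → λ (τ : Nat) → succ τ) zero (elimNat (λ (ω : Nat) → Nat) (succ (succ (succ (succ (succ (succ zero)))))) (λ (φ : Nat) → λ (r : Nat) → succ r) zero)
  ~> (λ (c : Nat) → succ c) (elimNat (λ (τ : Nat) → Nat) (succ (succ (succ (succ (succ (succ zero)))))) (λ (ω : Nat) → λ (φ : Nat) → succ φ) zero)
  ~> succ (elimNat (λ (c : Nat) → Nat) (succ (succ (succ (succ (succ (succ zero)))))) (λ (τ : Nat) → λ (ω : Nat) → succ ω) zero)
  ~> succ (succ (succ (succ (succ (succ (succ zero))))))
the term's type:
  Nat


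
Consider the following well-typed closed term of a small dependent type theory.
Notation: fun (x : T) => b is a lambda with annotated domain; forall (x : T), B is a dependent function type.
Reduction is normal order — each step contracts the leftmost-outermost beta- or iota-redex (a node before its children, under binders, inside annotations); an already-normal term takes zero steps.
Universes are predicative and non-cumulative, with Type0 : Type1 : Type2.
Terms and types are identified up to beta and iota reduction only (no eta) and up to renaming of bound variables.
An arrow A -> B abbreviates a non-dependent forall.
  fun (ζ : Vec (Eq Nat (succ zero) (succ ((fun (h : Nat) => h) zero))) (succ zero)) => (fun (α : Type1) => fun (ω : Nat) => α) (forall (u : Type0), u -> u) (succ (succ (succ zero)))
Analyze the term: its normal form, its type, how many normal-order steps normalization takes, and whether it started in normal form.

resulting normal form:
  fun (ζ : Vec (Eq Nat (succ zero) (succ zero)) (succ zero)) => forall (h : Type0), h -> h
type:
  Vec (Eq Nat (succ zero) (succ zero)) (succ zero) -> Type1
normal-order step count: 3
already normal: no
first contracted redex: a beta-redex


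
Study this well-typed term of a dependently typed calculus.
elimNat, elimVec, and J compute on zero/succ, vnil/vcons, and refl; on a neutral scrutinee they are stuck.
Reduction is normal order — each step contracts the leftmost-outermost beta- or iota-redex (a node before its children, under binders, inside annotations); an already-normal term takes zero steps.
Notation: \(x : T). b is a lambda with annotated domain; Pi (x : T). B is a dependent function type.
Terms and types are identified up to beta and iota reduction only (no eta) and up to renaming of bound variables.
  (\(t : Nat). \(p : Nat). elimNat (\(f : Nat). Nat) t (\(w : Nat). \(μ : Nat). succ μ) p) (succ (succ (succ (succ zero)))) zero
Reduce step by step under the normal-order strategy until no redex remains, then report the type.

reduction (normal order):
  (\(t : Nat). \(p : Nat). elimNat (\(f : Nat). Nat) t (\(w : Nat). \(μ : Nat). succ μ) p) (succ (succ (succ (succ zero)))) zero
  ~> (\(t : Nat). elimNat (\(p : Nat). Nat) (succ (succ (succ (succ zero)))) (\(f : Nat). \(w : Nat). succ w) t) zero
  ~> elimNat (\(t : Nat). Nat) (succ (succ (succ (succ zero)))) (\(p : Nat). \(f : Nat). succ f) zero
  ~> succ (succ (succ (succ zero)))
inferred type:
  Nat


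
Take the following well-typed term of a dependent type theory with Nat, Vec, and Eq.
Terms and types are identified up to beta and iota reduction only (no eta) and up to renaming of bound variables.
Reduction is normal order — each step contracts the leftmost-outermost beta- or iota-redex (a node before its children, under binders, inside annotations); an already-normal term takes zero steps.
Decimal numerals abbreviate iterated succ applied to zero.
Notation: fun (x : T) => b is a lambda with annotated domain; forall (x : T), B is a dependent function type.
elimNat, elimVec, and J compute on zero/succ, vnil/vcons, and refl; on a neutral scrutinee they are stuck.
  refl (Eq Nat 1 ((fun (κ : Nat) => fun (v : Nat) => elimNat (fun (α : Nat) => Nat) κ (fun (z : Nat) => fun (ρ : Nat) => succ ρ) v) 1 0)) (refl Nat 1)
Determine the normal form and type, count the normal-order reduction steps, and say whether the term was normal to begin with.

reduced normal form:
  refl (Eq Nat 1 1) (refl Nat 1)
the term's type:
  Eq (Eq Nat 1 1) (refl Nat 1) (refl Nat 1)
normal-order step count: 3
already normal: no
first contracted redex: a beta-redex


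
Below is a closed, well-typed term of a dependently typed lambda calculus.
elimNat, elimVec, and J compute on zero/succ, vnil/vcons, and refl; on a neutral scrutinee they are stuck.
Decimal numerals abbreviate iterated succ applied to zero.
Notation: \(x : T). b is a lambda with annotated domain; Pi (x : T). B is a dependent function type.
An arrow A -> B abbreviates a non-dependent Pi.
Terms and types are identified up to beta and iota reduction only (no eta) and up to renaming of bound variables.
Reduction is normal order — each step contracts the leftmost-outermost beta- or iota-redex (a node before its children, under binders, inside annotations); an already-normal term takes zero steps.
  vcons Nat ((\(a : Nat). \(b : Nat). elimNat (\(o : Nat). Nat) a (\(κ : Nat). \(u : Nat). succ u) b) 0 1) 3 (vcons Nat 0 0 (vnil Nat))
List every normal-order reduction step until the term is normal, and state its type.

normal-order reduction sequence:
  vcons Nat ((\(a : Nat). \(b : Nat). elimNat (\(o : Nat). Nat) a (\(κ : Nat). \(u : Nat). succ u) b) 0 1) 3 (vcons Nat 0 0 (vnil Nat))
  ~> vcons Nat ((\(a : Nat). elimNat (\(b : Nat). Nat) 0 (\(o : Nat). \(κ : Nat). succ κ) a) 1) 3 (vcons Nat 0 0 (vnil Nat))
  ~> vcons Nat (elimNat (\(a : Nat). Nat) 0 (\(b : Nat). \(o : Nat). succ o) 1) 3 (vcons Nat 0 0 (vnil Nat))
  ~> vcons Nat ((\(a : Nat). \(b : Nat). succ b) 0 (elimNat (\(o : Nat). Nat) 0 (\(κ : Nat). \(u : Nat). succ u) 0)) 3 (vcons Nat 0 0 (vnil Nat))
  ~> vcons Nat ((\(a : Nat). succ a) (elimNat (\(b : Nat). Nat) 0 (\(o : Nat). \(κ : Nat). succ κ) 0)) 3 (vcons Nat 0 0 (vnil Nat))
  ~> vcons Nat (succ (elimNat (\(a : Nat). Nat) 0 (\(b : Nat). \(o : Nat). succ o) 0)) 3 (vcons Nat 0 0 (vnil Nat))
  ~> vcons Nat 1 3 (vcons Nat 0 0 (vnil Nat))
inferred type:
  Vec Nat 2


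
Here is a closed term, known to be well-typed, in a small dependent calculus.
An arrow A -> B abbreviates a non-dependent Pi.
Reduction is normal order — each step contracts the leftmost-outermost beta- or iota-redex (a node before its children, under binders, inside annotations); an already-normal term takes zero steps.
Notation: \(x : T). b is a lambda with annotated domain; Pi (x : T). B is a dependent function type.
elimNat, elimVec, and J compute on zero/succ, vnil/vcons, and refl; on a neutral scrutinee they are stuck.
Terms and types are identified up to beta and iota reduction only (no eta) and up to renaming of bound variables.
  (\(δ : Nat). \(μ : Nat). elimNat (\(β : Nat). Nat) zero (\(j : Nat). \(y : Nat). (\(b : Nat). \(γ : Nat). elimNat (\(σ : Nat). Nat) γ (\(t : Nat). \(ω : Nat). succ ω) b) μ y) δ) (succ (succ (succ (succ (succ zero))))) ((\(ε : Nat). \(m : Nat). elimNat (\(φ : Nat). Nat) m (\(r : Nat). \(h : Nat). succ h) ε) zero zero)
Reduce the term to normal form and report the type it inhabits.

reduced normal form:
  zero
type:
  Nat
observation: 48 normal-order steps separate the term from its normal form.


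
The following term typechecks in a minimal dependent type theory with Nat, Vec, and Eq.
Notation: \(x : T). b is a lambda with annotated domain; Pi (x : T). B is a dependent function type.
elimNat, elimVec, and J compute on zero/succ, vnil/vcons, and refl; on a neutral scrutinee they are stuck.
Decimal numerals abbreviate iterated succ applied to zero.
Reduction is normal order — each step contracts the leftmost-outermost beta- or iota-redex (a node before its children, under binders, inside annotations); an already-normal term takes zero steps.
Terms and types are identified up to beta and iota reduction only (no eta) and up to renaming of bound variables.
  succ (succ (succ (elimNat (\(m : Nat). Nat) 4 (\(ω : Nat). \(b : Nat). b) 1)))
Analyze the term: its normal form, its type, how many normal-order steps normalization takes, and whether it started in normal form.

reduced normal form:
  7
type:
  Nat
normal-order step count: 4
already normal: no
first redex: an elimNat iota-redex


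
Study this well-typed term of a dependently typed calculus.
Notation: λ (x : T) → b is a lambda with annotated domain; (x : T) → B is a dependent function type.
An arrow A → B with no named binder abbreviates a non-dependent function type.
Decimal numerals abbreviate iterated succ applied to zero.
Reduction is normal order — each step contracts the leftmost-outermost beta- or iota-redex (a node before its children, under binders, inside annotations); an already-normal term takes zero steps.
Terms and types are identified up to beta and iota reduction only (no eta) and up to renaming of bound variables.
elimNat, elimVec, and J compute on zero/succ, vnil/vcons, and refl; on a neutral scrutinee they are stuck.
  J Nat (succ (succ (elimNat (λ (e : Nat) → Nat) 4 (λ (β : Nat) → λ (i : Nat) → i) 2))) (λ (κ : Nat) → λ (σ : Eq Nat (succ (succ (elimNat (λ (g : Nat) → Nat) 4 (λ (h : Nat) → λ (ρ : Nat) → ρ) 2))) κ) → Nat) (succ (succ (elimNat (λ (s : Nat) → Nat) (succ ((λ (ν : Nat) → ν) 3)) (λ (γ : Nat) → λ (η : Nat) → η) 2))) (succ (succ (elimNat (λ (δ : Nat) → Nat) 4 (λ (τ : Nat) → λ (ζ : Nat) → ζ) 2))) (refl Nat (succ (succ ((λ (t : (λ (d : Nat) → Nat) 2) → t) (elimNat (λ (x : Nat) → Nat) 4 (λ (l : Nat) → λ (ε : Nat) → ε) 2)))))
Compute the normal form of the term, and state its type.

normal form:
  6
type:
  Nat
observation: the leftmost-outermost redex is a J iota-redex, and normalization takes 9 steps.


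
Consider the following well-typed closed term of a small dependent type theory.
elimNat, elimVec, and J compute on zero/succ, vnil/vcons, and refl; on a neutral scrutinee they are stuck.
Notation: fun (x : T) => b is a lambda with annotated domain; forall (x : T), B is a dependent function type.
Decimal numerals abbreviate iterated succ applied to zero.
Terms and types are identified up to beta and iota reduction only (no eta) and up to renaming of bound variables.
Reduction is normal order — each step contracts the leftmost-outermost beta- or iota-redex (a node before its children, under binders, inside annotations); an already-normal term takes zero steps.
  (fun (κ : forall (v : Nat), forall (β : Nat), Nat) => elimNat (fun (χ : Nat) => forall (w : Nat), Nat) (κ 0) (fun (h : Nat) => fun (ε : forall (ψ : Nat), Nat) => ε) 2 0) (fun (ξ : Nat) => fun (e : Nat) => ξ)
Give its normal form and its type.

resulting normal form:
  0
the term's type:
  Nat
observation: 10 normal-order steps separate the term from its normal form.


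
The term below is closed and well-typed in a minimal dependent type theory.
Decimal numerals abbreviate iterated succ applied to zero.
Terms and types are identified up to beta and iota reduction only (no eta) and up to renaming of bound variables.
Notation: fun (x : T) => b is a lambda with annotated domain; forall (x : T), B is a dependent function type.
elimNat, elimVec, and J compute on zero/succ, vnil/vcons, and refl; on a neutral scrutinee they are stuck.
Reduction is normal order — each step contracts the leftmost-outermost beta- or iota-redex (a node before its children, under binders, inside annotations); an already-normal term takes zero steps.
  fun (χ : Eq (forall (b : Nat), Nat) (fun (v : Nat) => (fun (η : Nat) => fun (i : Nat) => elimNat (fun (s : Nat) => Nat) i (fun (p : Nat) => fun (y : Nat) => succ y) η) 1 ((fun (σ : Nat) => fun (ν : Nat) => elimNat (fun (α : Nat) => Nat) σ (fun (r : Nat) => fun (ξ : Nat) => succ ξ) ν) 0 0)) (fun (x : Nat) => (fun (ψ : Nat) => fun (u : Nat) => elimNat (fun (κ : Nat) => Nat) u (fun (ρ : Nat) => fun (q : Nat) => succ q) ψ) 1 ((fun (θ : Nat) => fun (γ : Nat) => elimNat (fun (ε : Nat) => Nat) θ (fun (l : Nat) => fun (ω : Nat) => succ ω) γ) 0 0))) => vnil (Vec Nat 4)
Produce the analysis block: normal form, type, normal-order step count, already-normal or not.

resulting normal form:
  fun (χ : Eq (forall (b : Nat), Nat) (fun (v : Nat) => 1) (fun (η : Nat) => 1)) => vnil (Vec Nat 4)
type:
  forall (χ : Eq (forall (b : Nat), Nat) (fun (v : Nat) => 1) (fun (η : Nat) => 1)), Vec (Vec Nat 4) 0
normal-order step count: 18
term was already normal: no
first contracted redex: a beta-redex


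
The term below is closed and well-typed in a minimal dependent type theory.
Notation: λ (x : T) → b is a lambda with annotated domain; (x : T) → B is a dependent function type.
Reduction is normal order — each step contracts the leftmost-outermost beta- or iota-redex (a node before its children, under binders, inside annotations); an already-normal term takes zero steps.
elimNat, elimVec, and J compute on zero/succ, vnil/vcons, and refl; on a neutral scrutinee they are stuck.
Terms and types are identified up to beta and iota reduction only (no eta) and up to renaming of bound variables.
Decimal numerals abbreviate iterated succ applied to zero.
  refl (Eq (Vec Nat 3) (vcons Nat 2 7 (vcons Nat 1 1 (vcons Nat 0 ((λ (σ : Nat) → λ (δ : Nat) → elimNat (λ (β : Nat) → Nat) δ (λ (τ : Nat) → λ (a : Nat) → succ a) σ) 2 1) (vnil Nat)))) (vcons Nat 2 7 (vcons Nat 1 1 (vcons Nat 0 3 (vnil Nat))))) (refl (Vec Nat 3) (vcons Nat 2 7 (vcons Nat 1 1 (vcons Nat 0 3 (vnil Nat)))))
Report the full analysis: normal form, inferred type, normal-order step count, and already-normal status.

reduced normal form:
  refl (Eq (Vec Nat 3) (vcons Nat 2 7 (vcons Nat 1 1 (vcons Nat 0 3 (vnil Nat)))) (vcons Nat 2 7 (vcons Nat 1 1 (vcons Nat 0 3 (vnil Nat))))) (refl (Vec Nat 3) (vcons Nat 2 7 (vcons Nat 1 1 (vcons Nat 0 3 (vnil Nat)))))
type:
  Eq (Eq (Vec Nat 3) (vcons Nat 2 7 (vcons Nat 1 1 (vcons Nat 0 3 (vnil Nat)))) (vcons Nat 2 7 (vcons Nat 1 1 (vcons Nat 0 3 (vnil Nat))))) (refl (Vec Nat 3) (vcons Nat 2 7 (vcons Nat 1 1 (vcons Nat 0 3 (vnil Nat))))) (refl (Vec Nat 3) (vcons Nat 2 7 (vcons Nat 1 1 (vcons Nat 0 3 (vnil Nat)))))
reduction steps (normal order): 9
term was already normal: no
first redex: a beta-redex


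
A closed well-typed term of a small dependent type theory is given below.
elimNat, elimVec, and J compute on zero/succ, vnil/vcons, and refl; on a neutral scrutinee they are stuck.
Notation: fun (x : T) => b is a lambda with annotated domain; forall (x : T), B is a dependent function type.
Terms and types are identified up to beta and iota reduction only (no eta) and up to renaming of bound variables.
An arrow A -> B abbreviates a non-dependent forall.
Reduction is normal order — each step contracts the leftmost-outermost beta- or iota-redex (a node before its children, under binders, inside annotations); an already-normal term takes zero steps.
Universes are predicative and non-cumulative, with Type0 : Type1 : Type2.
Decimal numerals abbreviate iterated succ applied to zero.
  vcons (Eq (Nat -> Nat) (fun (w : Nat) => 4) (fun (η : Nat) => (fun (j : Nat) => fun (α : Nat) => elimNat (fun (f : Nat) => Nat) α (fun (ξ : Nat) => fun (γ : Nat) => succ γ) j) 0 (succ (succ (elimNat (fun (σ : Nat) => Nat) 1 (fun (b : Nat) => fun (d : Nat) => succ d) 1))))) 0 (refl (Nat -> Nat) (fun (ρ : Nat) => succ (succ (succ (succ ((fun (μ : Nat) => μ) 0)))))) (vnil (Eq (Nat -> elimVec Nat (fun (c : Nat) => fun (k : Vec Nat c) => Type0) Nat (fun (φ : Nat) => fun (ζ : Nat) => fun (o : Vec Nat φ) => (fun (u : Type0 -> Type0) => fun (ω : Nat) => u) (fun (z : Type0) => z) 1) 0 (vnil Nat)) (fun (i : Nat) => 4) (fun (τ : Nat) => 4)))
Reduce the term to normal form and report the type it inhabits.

normal form:
  vcons (Eq (Nat -> Nat) (fun (w : Nat) => 4) (fun (η : Nat) => 4)) 0 (refl (Nat -> Nat) (fun (j : Nat) => 4)) (vnil (Eq (Nat -> Nat) (fun (α : Nat) => 4) (fun (f : Nat) => 4)))
type:
  Vec (Eq (Nat -> Nat) (fun (w : Nat) => 4) (fun (η : Nat) => 4)) 1
observation: the first redex contracted is a beta-redex; the normal form is reached in 9 normal-order steps.


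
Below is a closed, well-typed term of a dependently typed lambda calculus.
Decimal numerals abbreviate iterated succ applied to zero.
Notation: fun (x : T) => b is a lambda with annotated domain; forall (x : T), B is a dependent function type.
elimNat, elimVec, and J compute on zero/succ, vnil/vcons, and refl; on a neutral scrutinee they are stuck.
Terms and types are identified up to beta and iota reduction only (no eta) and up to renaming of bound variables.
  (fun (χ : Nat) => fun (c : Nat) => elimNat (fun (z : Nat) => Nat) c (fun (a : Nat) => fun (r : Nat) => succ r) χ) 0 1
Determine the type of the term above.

the term's type:
  Nat


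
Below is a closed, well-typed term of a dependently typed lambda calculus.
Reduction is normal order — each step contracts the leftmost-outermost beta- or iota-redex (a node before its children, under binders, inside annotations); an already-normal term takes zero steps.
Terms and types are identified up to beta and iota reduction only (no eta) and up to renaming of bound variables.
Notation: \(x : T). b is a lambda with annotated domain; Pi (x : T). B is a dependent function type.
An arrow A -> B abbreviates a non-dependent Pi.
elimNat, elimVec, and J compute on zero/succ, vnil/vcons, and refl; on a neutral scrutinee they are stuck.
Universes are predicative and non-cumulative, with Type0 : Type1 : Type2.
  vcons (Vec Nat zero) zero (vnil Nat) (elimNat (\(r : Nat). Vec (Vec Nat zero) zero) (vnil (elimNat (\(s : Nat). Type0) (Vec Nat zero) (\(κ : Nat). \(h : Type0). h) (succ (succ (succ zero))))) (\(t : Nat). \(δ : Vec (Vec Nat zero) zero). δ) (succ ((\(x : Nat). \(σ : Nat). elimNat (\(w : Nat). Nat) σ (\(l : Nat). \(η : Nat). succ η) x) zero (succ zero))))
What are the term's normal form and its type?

reduced normal form:
  vcons (Vec Nat zero) zero (vnil Nat) (vnil (Vec Nat zero))
type:
  Vec (Vec Nat zero) (succ zero)
observation: reduction starts at an elimNat iota-redex, and 20 normal-order steps reach the normal form.


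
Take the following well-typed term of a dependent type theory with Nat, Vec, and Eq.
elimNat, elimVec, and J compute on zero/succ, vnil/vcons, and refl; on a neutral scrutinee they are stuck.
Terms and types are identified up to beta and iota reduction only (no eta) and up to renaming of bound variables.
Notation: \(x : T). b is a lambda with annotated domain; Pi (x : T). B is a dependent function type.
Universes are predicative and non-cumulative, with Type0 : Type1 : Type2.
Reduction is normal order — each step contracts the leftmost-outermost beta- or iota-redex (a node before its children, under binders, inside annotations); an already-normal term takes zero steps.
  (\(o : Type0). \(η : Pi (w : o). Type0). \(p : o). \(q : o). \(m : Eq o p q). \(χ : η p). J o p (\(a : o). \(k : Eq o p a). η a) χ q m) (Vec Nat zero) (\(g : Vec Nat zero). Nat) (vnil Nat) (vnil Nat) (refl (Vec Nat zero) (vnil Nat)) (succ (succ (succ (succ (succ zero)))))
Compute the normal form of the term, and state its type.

normal form:
  succ (succ (succ (succ (succ zero))))
type:
  Nat


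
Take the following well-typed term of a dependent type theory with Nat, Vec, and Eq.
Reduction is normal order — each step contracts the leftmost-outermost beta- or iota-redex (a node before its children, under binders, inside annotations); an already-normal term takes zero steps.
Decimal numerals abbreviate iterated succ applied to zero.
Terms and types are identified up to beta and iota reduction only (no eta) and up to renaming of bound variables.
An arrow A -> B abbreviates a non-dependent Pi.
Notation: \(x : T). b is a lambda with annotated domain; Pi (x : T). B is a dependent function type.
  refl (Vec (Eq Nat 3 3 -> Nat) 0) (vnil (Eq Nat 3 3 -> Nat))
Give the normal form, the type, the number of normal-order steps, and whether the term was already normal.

normal form:
  refl (Vec (Eq Nat 3 3 -> Nat) 0) (vnil (Eq Nat 3 3 -> Nat))
inferred type:
  Eq (Vec (Eq Nat 3 3 -> Nat) 0) (vnil (Eq Nat 3 3 -> Nat)) (vnil (Eq Nat 3 3 -> Nat))
steps to reach normal form (normal order): 0
term was already normal: yes


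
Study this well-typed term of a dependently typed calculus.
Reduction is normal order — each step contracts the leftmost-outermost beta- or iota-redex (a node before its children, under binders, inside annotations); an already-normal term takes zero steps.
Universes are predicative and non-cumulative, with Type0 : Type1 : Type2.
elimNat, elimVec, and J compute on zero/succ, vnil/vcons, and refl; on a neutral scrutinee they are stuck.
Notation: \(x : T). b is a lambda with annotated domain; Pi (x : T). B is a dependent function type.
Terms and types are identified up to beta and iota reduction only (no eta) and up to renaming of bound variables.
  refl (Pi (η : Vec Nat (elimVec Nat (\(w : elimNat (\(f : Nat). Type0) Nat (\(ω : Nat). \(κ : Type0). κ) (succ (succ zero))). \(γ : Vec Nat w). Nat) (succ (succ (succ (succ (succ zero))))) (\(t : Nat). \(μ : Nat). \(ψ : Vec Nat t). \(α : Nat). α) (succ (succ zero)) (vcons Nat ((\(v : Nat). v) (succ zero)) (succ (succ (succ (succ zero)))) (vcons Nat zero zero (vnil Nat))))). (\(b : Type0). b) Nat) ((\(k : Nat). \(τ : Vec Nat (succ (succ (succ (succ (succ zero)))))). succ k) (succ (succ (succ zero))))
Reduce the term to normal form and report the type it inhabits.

resulting normal form:
  refl (Pi (η : Vec Nat (succ (succ (succ (succ (succ zero)))))). Nat) (\(w : Vec Nat (succ (succ (succ (succ (succ zero)))))). succ (succ (succ (succ zero))))
the term's type:
  Eq (Pi (η : Vec Nat (succ (succ (succ (succ (succ zero)))))). Nat) (\(w : Vec Nat (succ (succ (succ (succ (succ zero)))))). succ (succ (succ (succ zero)))) (\(f : Vec Nat (succ (succ (succ (succ (succ zero)))))). succ (succ (succ (succ zero))))
observation: the term reaches its normal form after 13 normal-order steps.


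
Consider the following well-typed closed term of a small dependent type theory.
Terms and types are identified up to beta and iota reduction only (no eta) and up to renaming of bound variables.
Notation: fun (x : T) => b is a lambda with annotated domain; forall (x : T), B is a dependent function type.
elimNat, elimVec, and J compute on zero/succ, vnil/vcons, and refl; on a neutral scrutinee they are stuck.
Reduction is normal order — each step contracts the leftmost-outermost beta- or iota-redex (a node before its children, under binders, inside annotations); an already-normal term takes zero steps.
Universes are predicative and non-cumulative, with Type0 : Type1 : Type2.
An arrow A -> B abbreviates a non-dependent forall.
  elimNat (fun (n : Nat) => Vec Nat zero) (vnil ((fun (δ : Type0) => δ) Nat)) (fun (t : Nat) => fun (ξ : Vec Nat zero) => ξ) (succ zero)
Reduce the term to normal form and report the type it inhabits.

normal form:
  vnil Nat
inferred type:
  Vec Nat zero
observation: normalization takes exactly 5 steps under the normal-order strategy.


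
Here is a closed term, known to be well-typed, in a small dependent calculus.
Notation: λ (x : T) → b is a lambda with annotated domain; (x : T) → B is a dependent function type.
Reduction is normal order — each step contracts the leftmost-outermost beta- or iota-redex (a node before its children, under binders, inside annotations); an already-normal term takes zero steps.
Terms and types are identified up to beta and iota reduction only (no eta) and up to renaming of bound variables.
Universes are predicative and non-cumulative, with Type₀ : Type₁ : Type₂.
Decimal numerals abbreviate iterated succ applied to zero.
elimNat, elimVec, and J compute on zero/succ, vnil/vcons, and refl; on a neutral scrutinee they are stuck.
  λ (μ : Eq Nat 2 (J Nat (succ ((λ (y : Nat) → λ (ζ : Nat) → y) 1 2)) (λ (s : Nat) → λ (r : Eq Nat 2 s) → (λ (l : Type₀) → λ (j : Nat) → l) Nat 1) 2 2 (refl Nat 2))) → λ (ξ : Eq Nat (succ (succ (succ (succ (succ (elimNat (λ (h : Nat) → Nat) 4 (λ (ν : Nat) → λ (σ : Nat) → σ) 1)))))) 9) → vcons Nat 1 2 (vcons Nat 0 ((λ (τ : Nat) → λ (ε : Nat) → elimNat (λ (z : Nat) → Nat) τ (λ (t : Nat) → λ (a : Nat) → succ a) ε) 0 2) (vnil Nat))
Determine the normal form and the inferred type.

resulting normal form:
  λ (μ : Eq Nat 2 2) → λ (y : Eq Nat 9 9) → vcons Nat 1 2 (vcons Nat 0 2 (vnil Nat))
type:
  (μ : Eq Nat 2 2) → (y : Eq Nat 9 9) → Vec Nat 2
observation: 14 normal-order steps separate the term from its normal form.


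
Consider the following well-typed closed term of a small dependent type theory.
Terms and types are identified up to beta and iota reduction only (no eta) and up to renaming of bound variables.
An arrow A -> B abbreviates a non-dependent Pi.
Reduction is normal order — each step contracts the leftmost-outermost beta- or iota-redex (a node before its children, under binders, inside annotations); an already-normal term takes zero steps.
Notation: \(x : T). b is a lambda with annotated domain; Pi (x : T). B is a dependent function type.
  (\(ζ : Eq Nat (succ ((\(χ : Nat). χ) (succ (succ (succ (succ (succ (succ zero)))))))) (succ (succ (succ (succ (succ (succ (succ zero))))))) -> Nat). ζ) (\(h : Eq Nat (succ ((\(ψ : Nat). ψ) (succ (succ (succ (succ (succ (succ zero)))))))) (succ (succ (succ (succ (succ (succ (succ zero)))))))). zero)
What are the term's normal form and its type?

normal form:
  \(ζ : Eq Nat (succ (succ (succ (succ (succ (succ (succ zero))))))) (succ (succ (succ (succ (succ (succ (succ zero)))))))). zero
the term's type:
  Eq Nat (succ (succ (succ (succ (succ (succ (succ zero))))))) (succ (succ (succ (succ (succ (succ (succ zero))))))) -> Nat
observation: contracting a beta-redex first, the term normalizes in 2 steps.


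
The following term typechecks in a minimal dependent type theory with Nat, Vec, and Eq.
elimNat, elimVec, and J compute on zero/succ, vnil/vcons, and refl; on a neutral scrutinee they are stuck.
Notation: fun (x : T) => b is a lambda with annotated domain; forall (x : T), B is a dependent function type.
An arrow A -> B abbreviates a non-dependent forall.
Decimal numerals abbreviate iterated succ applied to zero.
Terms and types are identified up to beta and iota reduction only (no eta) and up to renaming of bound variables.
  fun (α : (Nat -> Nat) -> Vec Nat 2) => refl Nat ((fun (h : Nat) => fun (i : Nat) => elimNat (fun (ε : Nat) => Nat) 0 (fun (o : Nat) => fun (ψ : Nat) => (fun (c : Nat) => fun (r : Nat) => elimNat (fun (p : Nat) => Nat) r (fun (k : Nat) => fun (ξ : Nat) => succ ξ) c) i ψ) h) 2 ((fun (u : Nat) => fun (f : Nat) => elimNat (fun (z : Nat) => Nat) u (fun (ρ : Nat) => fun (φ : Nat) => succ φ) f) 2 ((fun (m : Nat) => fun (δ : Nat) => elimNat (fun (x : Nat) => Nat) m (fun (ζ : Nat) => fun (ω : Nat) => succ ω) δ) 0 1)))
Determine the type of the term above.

the term's type:
  ((Nat -> Nat) -> Vec Nat 2) -> Eq Nat 6 6


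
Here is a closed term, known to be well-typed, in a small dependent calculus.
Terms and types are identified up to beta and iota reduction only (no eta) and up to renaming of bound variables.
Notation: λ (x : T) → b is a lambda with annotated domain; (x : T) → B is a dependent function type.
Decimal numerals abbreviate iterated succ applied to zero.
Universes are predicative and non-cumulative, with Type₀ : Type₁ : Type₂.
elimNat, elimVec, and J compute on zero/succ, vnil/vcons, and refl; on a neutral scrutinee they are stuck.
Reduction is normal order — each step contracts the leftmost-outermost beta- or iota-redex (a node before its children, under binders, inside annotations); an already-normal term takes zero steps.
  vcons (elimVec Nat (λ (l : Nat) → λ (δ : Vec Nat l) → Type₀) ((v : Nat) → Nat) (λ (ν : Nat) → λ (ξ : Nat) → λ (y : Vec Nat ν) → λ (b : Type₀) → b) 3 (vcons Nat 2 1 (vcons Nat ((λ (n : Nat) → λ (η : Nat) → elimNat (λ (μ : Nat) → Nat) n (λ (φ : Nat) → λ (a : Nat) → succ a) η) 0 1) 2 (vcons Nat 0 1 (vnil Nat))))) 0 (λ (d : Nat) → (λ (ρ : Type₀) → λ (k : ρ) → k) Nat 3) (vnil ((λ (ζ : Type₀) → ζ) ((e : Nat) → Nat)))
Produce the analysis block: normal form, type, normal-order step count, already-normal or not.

reduced normal form:
  vcons ((l : Nat) → Nat) 0 (λ (δ : Nat) → 3) (vnil ((v : Nat) → Nat))
inferred type:
  Vec ((l : Nat) → Nat) 1
steps to reach normal form (normal order): 19
already normal: no
first contracted redex: an elimVec iota-redex


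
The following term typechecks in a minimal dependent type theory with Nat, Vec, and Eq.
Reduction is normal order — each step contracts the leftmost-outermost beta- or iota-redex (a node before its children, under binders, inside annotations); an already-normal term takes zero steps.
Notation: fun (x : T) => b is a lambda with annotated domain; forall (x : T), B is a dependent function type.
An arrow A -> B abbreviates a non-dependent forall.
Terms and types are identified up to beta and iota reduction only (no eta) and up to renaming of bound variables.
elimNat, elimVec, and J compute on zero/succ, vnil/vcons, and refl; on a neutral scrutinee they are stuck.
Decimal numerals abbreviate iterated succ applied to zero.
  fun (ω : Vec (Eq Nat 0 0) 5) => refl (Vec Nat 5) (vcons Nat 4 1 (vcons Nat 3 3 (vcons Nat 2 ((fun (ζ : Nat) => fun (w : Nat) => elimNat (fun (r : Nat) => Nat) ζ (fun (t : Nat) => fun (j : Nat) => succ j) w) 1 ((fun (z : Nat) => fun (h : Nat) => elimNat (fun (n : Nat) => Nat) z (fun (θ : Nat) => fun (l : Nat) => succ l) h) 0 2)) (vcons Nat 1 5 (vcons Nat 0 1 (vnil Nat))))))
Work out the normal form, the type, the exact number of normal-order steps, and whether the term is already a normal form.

normal form:
  fun (ω : Vec (Eq Nat 0 0) 5) => refl (Vec Nat 5) (vcons Nat 4 1 (vcons Nat 3 3 (vcons Nat 2 3 (vcons Nat 1 5 (vcons Nat 0 1 (vnil Nat))))))
inferred type:
  Vec (Eq Nat 0 0) 5 -> Eq (Vec Nat 5) (vcons Nat 4 1 (vcons Nat 3 3 (vcons Nat 2 3 (vcons Nat 1 5 (vcons Nat 0 1 (vnil Nat)))))) (vcons Nat 4 1 (vcons Nat 3 3 (vcons Nat 2 3 (vcons Nat 1 5 (vcons Nat 0 1 (vnil Nat))))))
normal-order step count: 18
started in normal form: no
first redex: a beta-redex


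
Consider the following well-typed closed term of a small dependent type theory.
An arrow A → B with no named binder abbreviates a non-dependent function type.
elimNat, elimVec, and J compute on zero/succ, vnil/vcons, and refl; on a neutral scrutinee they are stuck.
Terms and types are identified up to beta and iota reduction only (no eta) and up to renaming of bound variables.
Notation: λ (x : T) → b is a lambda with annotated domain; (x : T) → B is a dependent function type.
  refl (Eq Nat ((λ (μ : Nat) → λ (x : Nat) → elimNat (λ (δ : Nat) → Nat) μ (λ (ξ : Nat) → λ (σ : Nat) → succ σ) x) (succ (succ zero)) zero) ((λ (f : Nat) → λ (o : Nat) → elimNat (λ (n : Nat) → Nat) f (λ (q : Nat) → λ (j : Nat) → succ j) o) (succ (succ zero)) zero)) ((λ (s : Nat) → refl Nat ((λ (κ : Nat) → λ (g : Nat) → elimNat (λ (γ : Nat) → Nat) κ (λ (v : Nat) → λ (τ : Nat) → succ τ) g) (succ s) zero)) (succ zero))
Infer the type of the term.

inferred type:
  Eq (Eq Nat (succ (succ zero)) (succ (succ zero))) (refl Nat (succ (succ zero))) (refl Nat (succ (succ zero)))


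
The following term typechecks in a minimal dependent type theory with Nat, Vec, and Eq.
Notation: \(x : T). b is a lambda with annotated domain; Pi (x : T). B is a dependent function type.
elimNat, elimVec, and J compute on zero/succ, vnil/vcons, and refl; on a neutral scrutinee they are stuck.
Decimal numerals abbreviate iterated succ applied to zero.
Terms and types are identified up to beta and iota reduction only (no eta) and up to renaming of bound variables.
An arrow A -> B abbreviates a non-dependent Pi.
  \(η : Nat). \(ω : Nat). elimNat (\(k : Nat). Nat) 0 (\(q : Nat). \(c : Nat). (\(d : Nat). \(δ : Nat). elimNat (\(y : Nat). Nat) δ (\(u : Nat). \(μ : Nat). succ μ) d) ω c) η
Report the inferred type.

the term's type:
  Nat -> Nat -> Nat


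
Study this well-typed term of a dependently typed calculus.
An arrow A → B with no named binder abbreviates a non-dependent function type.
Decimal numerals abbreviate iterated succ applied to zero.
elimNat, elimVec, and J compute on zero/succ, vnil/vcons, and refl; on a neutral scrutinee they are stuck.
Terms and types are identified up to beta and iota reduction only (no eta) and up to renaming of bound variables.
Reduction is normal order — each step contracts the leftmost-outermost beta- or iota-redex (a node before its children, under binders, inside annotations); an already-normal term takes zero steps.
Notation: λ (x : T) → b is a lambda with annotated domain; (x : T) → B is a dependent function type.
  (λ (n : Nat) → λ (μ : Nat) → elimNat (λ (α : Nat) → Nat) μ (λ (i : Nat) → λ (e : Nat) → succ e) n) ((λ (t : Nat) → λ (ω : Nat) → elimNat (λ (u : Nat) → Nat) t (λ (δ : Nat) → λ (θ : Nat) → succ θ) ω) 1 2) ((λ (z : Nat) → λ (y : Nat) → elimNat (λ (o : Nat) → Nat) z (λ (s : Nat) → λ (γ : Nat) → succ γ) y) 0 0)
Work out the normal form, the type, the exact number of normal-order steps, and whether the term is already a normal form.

reduced normal form:
  3
inferred type:
  Nat
steps to reach normal form (normal order): 24
started in normal form: no
first redex: a beta-redex


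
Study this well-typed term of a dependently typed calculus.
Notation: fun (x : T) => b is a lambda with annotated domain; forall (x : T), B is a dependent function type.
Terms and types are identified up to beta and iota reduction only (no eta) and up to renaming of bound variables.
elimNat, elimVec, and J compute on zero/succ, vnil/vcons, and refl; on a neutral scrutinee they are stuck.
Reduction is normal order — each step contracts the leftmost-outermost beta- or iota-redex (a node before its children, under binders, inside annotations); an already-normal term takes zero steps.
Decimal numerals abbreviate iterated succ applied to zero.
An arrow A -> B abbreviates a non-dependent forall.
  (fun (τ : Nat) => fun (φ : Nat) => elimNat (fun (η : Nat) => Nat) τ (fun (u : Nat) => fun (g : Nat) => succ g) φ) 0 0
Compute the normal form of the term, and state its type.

resulting normal form:
  0
type:
  Nat


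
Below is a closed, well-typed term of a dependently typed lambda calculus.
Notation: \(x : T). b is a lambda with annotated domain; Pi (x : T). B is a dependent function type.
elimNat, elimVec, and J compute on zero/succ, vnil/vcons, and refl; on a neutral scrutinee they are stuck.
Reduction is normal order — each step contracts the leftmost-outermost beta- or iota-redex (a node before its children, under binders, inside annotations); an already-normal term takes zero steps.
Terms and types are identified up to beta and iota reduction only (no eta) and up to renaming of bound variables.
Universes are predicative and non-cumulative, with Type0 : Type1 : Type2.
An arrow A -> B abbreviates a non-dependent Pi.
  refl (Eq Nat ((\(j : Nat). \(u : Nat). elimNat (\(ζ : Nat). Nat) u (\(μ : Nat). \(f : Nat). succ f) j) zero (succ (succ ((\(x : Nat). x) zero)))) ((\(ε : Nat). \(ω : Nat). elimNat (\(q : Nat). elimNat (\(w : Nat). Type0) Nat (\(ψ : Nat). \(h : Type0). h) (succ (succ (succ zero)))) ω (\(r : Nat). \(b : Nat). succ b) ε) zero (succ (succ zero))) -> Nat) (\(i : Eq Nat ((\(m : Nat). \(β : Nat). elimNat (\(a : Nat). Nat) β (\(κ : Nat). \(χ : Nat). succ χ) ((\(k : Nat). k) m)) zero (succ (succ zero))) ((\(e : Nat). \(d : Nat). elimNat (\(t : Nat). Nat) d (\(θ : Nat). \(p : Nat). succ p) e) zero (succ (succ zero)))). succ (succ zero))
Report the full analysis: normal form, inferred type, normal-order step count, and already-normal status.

reduced normal form:
  refl (Eq Nat (succ (succ zero)) (succ (succ zero)) -> Nat) (\(j : Eq Nat (succ (succ zero)) (succ (succ zero))). succ (succ zero))
inferred type:
  Eq (Eq Nat (succ (succ zero)) (succ (succ zero)) -> Nat) (\(j : Eq Nat (succ (succ zero)) (succ (succ zero))). succ (succ zero)) (\(u : Eq Nat (succ (succ zero)) (succ (succ zero))). succ (succ zero))
reduction steps (normal order): 14
already normal: no
first contracted redex: a beta-redex


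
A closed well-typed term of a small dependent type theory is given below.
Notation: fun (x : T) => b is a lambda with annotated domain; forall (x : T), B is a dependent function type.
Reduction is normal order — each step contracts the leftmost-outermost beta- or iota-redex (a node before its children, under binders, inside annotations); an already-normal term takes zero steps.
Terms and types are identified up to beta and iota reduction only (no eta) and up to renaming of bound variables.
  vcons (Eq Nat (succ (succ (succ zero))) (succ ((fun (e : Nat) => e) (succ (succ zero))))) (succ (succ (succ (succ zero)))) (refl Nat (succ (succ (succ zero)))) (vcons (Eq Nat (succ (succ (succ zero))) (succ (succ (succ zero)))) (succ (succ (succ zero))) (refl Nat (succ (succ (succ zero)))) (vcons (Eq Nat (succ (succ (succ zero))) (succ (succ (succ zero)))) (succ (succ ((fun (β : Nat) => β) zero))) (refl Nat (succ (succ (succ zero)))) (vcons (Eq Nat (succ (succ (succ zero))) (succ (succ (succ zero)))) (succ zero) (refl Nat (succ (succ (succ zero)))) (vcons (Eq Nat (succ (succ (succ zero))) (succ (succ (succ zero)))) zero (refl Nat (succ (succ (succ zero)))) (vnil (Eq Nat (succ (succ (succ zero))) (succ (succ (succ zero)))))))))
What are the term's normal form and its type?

resulting normal form:
  vcons (Eq Nat (succ (succ (succ zero))) (succ (succ (succ zero)))) (succ (succ (succ (succ zero)))) (refl Nat (succ (succ (succ zero)))) (vcons (Eq Nat (succ (succ (succ zero))) (succ (succ (succ zero)))) (succ (succ (succ zero))) (refl Nat (succ (succ (succ zero)))) (vcons (Eq Nat (succ (succ (succ zero))) (succ (succ (succ zero)))) (succ (succ zero)) (refl Nat (succ (succ (succ zero)))) (vcons (Eq Nat (succ (succ (succ zero))) (succ (succ (succ zero)))) (succ zero) (refl Nat (succ (succ (succ zero)))) (vcons (Eq Nat (succ (succ (succ zero))) (succ (succ (succ zero)))) zero (refl Nat (succ (succ (succ zero)))) (vnil (Eq Nat (succ (succ (succ zero))) (succ (succ (succ zero)))))))))
type:
  Vec (Eq Nat (succ (succ (succ zero))) (succ (succ (succ zero)))) (succ (succ (succ (succ (succ zero)))))


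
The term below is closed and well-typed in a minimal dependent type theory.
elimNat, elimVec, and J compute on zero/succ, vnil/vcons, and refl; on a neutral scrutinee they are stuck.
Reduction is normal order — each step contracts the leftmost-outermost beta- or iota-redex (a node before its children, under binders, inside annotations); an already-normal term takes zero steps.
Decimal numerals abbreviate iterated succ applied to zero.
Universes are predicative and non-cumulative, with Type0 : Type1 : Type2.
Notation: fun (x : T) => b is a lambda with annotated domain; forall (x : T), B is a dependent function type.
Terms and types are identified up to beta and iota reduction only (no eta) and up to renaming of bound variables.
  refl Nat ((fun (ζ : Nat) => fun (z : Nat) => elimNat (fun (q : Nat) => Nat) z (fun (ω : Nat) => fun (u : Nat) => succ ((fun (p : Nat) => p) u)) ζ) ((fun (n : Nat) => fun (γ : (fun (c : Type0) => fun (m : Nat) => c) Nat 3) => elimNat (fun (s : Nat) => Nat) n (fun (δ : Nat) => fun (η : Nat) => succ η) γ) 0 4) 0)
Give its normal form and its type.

reduced normal form:
  refl Nat 4
the term's type:
  Eq Nat 4 4
observation: the leftmost-outermost redex is a beta-redex, and normalization takes 31 steps.
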